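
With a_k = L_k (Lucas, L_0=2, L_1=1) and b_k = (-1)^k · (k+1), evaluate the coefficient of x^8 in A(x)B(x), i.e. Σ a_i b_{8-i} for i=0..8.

41

The convolution is the t^8 coefficient of A(t)B(t).
Σ = 2·9 + 1·(-8) + 3·7 + 4·(-6) + 7·5 + 11·(-4) + 18·3 + 29·(-2) + 47·1 = 41.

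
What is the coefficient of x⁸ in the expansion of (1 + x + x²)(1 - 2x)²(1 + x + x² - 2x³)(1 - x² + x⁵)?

(1 + x + x²) has coefficients 1,1,1 for degrees 0…2.
(1 - 2x)² has coefficients 1,-4,4,0,0,0,0,0,0 for degrees 0…8.
Multiplying by (1 + x + x² - 2x³) gives running coefficients 1,-3,1,-2,12,-8,0,0,0 for degrees 0…8.
Finally multiplying by (1 - x² + x⁵), the product of all factors after the first has coefficients 1,-3,0,1,11,-5,-15,9,-2 for degrees 0…8.
[x⁸] = 1·(-2) + 1·9 + 1·(-15) = -8.

-8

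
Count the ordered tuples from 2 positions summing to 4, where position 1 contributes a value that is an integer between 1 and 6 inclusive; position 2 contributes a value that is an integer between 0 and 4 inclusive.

4

The generating function for the choices is (x + x^2 + x^3 + x^4 + x^5 + x^6)·(1 + x + x^2 + x^3 + x^4); the count is [x^4].
(x + x^2 + x^3 + x^4 + x^5 + x^6) has coefficients 0,1,1,1,1 for degrees 0…4.
(1 + x + x^2 + x^3 + x^4) has coefficients 1,1,1,1,1 for degrees 0…4.
[x^4] = 1·1 + 1·1 + 1·1 + 1·1 = 4.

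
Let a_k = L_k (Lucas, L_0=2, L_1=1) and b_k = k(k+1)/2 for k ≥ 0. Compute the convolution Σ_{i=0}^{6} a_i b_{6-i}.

143

Write out a_i and b_{6-i} for i = 0,…,6 and sum the products.
Σ = 2·21 + 1·15 + 3·10 + 4·6 + 7·3 + 11·1 + 18·0 = 143.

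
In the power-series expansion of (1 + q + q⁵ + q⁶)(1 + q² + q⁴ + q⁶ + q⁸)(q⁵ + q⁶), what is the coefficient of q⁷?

2

(1 + q + q⁵ + q⁶) has coefficients 1,1,0,0,0,1,1 for degrees 0…6.
(1 + q² + q⁴ + q⁶ + q⁸) has coefficients 1,0,1,0,1,0,1,0 for degrees 0…7.
Finally multiplying by (q⁵ + q⁶), the product of all factors after the first has coefficients 0,0,0,0,0,1,1,1 for degrees 0…7.
[q⁷] = 1·1 + 1·1 + 1·0 + 1·0 = 2.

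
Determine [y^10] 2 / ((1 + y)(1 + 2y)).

4094

The denominator gives the recurrence a_n = −3a_(n−1) − 2a_(n−2) for n ≥ 2; the numerator fixes a_0 = 2, a_1 = -6.
Iterating: 2, -6, 14, -30, 62, -126, 254, -510, 1022, -2046, 4094, so a_10 = 4094.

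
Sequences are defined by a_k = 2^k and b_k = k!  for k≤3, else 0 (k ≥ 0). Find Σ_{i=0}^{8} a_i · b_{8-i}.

This is [x^8] in the product of the two ordinary generating functions.
Σ = 1·0 + 2·0 + 4·0 + 8·0 + 16·0 + 32·6 + 64·2 + 128·1 + 256·1 = 704.

704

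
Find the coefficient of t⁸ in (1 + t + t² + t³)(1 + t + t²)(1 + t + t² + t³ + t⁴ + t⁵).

6

(1 + t + t² + t³) has coefficients 1,1,1,1 for degrees 0…3.
(1 + t + t²) has coefficients 1,1,1,0,0,0,0,0,0 for degrees 0…8.
Finally multiplying by (1 + t + t² + t³ + t⁴ + t⁵), the product of all factors after the first has coefficients 1,2,3,3,3,3,2,1,0 for degrees 0…8.
[t⁸] = 1·0 + 1·1 + 1·2 + 1·3 = 6.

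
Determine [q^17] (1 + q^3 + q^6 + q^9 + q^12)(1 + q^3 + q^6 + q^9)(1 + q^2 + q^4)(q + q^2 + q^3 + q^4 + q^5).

19

(1 + q^3 + q^6 + q^9 + q^12) has coefficients 1,0,0,1,0,0,1,0,0,1,0,0,1 for degrees 0…12.
(1 + q^3 + q^6 + q^9) has coefficients 1,0,0,1,0,0,1,0,0,1,0,0,0,0,0,0,0,0 for degrees 0…17.
Multiplying by (1 + q^2 + q^4) gives running coefficients 1,0,1,1,1,1,1,1,1,1,1,1,0,1,0,0,0,0 for degrees 0…17.
Finally multiplying by (q + q^2 + q^3 + q^4 + q^5), the product of all factors after the first has coefficients 0,1,1,2,3,4,4,5,5,5,5,5,5,4,4,3,2,1 for degrees 0…17.
[q^17] = 1·1 + 1·4 + 1·5 + 1·5 + 1·4 = 19.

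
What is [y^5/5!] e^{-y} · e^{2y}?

1

The EGF product rule gives c_5 = Σ_{k_1+k_2=5} C(5; k_1,k_2) · ∏ g_i(k_i), where e^{-y} gives (-1)^k; e^{2y} gives (2)^k.
g_1(k) for k = 0…5: 1, -1, 1, -1, 1, -1.
g_2(k) for k = 0…5: 1, 2, 4, 8, 16, 32.
c_5 = Σ_k C(5,k)·g_1(k)·g_2(5−k) = 1·1·32 + 5·(-1)·16 + 10·1·8 + 10·(-1)·4 + 5·1·2 + 1·(-1)·1 = 32 − 80 + 80 − 40 + 10 − 1 = 1.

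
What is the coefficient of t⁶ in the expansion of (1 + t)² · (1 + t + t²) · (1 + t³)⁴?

(1 + t)² has coefficients 1,2,1 for degrees 0…2.
(1 + t + t²) has coefficients 1,1,1,0,0,0,0 for degrees 0…6.
Finally multiplying by (1 + t³)⁴, the product of all factors after the first has coefficients 1,1,1,4,4,4,6 for degrees 0…6.
[t⁶] = 1·6 + 2·4 + 1·4 = 18.

18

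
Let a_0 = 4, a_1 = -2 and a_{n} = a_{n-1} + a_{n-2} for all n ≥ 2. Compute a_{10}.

26

The ordinary generating function has denominator 1 - z - z^2.
Iterating the recurrence: a_0,…,a_{10} = 4, -2, 2, 0, 2, 2, 4, 6, 10, 16, 26.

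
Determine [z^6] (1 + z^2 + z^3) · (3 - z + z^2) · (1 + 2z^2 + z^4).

(1 + z^2 + z^3) has coefficients 1,0,1,1 for degrees 0…3.
(3 - z + z^2) has coefficients 3,-1,1,0,0,0,0 for degrees 0…6.
Finally multiplying by (1 + 2z^2 + z^4), the product of all factors after the first has coefficients 3,-1,7,-2,5,-1,1 for degrees 0…6.
[z^6] = 1·1 + 1·5 + 1·(-2) = 4.

4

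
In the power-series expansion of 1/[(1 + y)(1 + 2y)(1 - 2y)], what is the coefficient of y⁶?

85

Partial fractions give a closed form: a_n = (-1/3)·(-1)^n + (1)·(-2)^n + (1/3)·2^n.
At n = 6: a_6 = 85.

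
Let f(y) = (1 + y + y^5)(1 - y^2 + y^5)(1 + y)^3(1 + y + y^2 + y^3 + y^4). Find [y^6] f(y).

4

(1 + y + y^5) has coefficients 1,1,0,0,0,1 for degrees 0…5.
(1 - y^2 + y^5) has coefficients 1,0,-1,0,0,1,0 for degrees 0…6.
Multiplying by (1 + y)^3 gives running coefficients 1,3,2,-2,-3,0,3 for degrees 0…6.
Finally multiplying by (1 + y + y^2 + y^3 + y^4), the product of all factors after the first has coefficients 1,4,6,4,1,0,0 for degrees 0…6.
[y^6] = 1·0 + 1·0 + 1·4 = 4.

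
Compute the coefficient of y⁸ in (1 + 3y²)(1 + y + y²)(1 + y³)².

4

(1 + 3y²) has coefficients 1,0,3 for degrees 0…2.
(1 + y + y²) has coefficients 1,1,1,0,0,0,0,0,0 for degrees 0…8.
Finally multiplying by (1 + y³)², the product of all factors after the first has coefficients 1,1,1,2,2,2,1,1,1 for degrees 0…8.
[y⁸] = 1·1 + 3·1 = 4.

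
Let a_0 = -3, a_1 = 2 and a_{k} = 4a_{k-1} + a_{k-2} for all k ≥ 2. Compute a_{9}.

126866

The ordinary generating function has denominator 1 - 4z - z^2.
Iterating the recurrence: a_0,…,a_{9} = -3, 2, 5, 22, 93, 394, 1669, 7070, 29949, 126866.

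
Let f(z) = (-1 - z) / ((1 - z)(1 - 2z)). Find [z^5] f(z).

The denominator gives the recurrence a_n = 3a_(n−1) − 2a_(n−2) for n ≥ 3; the numerator fixes a_0 = -1, a_1 = -4, a_2 = -10.
Iterating: -1, -4, -10, -22, -46, -94, so a_5 = -94.

-94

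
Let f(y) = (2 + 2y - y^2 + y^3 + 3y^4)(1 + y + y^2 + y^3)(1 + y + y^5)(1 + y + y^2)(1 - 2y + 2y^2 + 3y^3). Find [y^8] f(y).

104

(2 + 2y - y^2 + y^3 + 3y^4) has coefficients 2,2,-1,1,3 for degrees 0…4.
(1 + y + y^2 + y^3) has coefficients 1,1,1,1,0,0,0,0,0 for degrees 0…8.
Multiplying by (1 + y + y^5) gives running coefficients 1,2,2,2,1,1,1,1,1 for degrees 0…8.
Multiplying by (1 + y + y^2) gives running coefficients 1,3,5,6,5,4,3,3,3 for degrees 0…8.
Finally multiplying by (1 - 2y + 2y^2 + 3y^3), the product of all factors after the first has coefficients 1,1,1,5,12,21,23,20,15 for degrees 0…8.
[y^8] = 2·15 + 2·20 − 1·23 + 1·21 + 3·12 = 104.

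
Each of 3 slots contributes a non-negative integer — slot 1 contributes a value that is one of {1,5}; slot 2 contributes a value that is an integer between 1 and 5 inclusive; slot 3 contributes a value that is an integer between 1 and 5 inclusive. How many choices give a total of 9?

The generating function for the choices is (t + t⁵)·(t + t² + t³ + t⁴ + t⁵)·(t + t² + t³ + t⁴ + t⁵); the count is [t⁹].
(t + t⁵) has coefficients 0,1,0,0,0,1 for degrees 0…5.
(t + t² + t³ + t⁴ + t⁵) has coefficients 0,1,1,1,1,1,0,0,0,0 for degrees 0…9.
Finally multiplying by (t + t² + t³ + t⁴ + t⁵), the product of all factors after the first has coefficients 0,0,1,2,3,4,5,4,3,2 for degrees 0…9.
[t⁹] = 1·3 + 1·3 = 6.

6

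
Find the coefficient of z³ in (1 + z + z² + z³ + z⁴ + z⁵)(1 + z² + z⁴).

2

(1 + z + z² + z³ + z⁴ + z⁵) has coefficients 1,1,1,1 for degrees 0…3.
(1 + z² + z⁴) has coefficients 1,0,1,0 for degrees 0…3.
[z³] = 1·0 + 1·1 + 1·0 + 1·1 = 2.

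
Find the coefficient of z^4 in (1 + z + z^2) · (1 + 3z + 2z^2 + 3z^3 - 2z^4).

(1 + z + z^2) has coefficients 1,1,1 for degrees 0…2.
(1 + 3z + 2z^2 + 3z^3 - 2z^4) has coefficients 1,3,2,3,-2 for degrees 0…4.
[z^4] = 1·(-2) + 1·3 + 1·2 = 3.

3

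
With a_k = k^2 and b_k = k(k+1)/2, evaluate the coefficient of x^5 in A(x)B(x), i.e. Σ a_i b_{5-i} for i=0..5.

Write out a_i and b_{5-i} for i = 0,…,5 and sum the products.
Σ = 0·15 + 1·10 + 4·6 + 9·3 + 16·1 + 25·0 = 77.

77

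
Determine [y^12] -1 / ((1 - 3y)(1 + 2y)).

-320503

Partial fractions give a closed form: a_n = (-3/5)·3^n + (-2/5)·(-2)^n.
At n = 12: a_12 = -320503.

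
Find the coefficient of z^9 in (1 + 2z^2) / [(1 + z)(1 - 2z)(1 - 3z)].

53104

The denominator gives the recurrence a_n = 4a_(n−1) − a_(n−2) − 6a_(n−3) for n ≥ 3; the numerator fixes a_0 = 1, a_1 = 4, a_2 = 17.
Iterating: 1, 4, 17, 58, 191, 604, 1877, 5758, 17531, 53104, so a_9 = 53104.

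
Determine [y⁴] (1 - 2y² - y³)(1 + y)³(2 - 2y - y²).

(1 - 2y² - y³) has coefficients 1,0,-2,-1 for degrees 0…3.
(1 + y)³ has coefficients 1,3,3,1,0 for degrees 0…4.
Finally multiplying by (2 - 2y - y²), the product of all factors after the first has coefficients 2,4,-1,-7,-5 for degrees 0…4.
[y⁴] = 1·(-5) − 2·(-1) − 1·4 = -7.

-7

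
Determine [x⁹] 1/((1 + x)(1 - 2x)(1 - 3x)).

Partial fractions give a closed form: a_n = (1/12)·(-1)^n + (-4/3)·2^n + (9/4)·3^n.
At n = 9: a_9 = 43604.

43604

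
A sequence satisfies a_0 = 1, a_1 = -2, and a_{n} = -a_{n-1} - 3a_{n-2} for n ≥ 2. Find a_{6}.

The ordinary generating function has denominator 1 + z + 3z^2.
Iterating the recurrence: a_0,…,a_{6} = 1, -2, -1, 7, -4, -17, 29.

29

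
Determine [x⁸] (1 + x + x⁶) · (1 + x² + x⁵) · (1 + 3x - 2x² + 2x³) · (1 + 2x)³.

(1 + x + x⁶) has coefficients 1,1,0,0,0,0,1 for degrees 0…6.
(1 + x² + x⁵) has coefficients 1,0,1,0,0,1,0,0,0 for degrees 0…8.
Multiplying by (1 + 3x - 2x² + 2x³) gives running coefficients 1,3,-1,5,-2,3,3,-2,2 for degrees 0…8.
Finally multiplying by (1 + 2x)³, the product of all factors after the first has coefficients 1,9,29,43,40,43,37,36,50 for degrees 0…8.
[x⁸] = 1·50 + 1·36 + 1·29 = 115.

115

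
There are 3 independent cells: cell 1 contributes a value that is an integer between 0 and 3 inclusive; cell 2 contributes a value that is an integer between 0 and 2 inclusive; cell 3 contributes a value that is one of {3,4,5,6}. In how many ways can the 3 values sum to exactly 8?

The generating function for the choices is (1 + t + t^2 + t^3)·(1 + t + t^2)·(t^3 + t^4 + t^5 + t^6); the count is [t^8].
(1 + t + t^2 + t^3) has coefficients 1,1,1,1 for degrees 0…3.
(1 + t + t^2) has coefficients 1,1,1,0,0,0,0,0,0 for degrees 0…8.
Finally multiplying by (t^3 + t^4 + t^5 + t^6), the product of all factors after the first has coefficients 0,0,0,1,2,3,3,2,1 for degrees 0…8.
[t^8] = 1·1 + 1·2 + 1·3 + 1·3 = 9.

9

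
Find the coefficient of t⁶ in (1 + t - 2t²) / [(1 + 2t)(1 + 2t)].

96

The denominator gives the recurrence a_n = −4a_(n−1) − 4a_(n−2) for n ≥ 3; the numerator fixes a_0 = 1, a_1 = -3, a_2 = 6.
Iterating: 1, -3, 6, -12, 24, -48, 96, so a_6 = 96.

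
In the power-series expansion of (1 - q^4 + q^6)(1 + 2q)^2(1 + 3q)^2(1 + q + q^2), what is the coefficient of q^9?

11

(1 - q^4 + q^6) has coefficients 1,0,0,0,-1,0,1 for degrees 0…6.
(1 + 2q)^2 has coefficients 1,4,4,0,0,0,0,0,0,0 for degrees 0…9.
Multiplying by (1 + 3q)^2 gives running coefficients 1,10,37,60,36,0,0,0,0,0 for degrees 0…9.
Finally multiplying by (1 + q + q^2), the product of all factors after the first has coefficients 1,11,48,107,133,96,36,0,0,0 for degrees 0…9.
[q^9] = 1·0 − 1·96 + 1·107 = 11.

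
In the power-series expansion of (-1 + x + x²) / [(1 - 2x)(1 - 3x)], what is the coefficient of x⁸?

-10807

The denominator gives the recurrence a_n = 5a_(n−1) − 6a_(n−2) for n ≥ 3; the numerator fixes a_0 = -1, a_1 = -4, a_2 = -13.
Iterating: -1, -4, -13, -41, -127, -389, -1183, -3581, -10807, so a_8 = -10807.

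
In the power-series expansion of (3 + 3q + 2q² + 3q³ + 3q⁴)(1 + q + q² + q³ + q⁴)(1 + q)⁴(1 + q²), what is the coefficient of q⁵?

(3 + 3q + 2q² + 3q³ + 3q⁴) has coefficients 3,3,2,3,3 for degrees 0…4.
(1 + q + q² + q³ + q⁴) has coefficients 1,1,1,1,1,0 for degrees 0…5.
Multiplying by (1 + q)⁴ gives running coefficients 1,5,11,15,16,15 for degrees 0…5.
Finally multiplying by (1 + q²), the product of all factors after the first has coefficients 1,5,12,20,27,30 for degrees 0…5.
[q⁵] = 3·30 + 3·27 + 2·20 + 3·12 + 3·5 = 262.

262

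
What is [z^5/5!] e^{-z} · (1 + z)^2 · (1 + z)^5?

The EGF product rule gives c_5 = Σ_{k_1+k_2+k_3=5} C(5; k_1,k_2,k_3) · ∏ g_i(k_i), where e^{-z} gives (-1)^k; (1+z)^2 gives the falling factorial (2)_k; (1+z)^5 gives the falling factorial (5)_k.
g_1(k) for k = 0…5: 1, -1, 1, -1, 1, -1.
g_2(k) for k = 0…5: 1, 2, 2, 0, 0, 0.
g_3(k) for k = 0…5: 1, 5, 20, 60, 120, 120.
First combine the last two factors: h(k) = Σ_j C(k,j)·g_2(j)·g_3(k−j) for k = 0…5: 1, 7, 42, 210, 840, 2520.
c_5 = Σ_k C(5,k)·g_1(k)·h(5−k) = 1·1·2520 + 5·(-1)·840 + 10·1·210 + 10·(-1)·42 + 5·1·7 + 1·(-1)·1 = 2520 − 4200 + 2100 − 420 + 35 − 1 = 34.

34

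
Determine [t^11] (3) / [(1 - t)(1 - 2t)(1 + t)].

8190

Partial fractions give a closed form: a_n = (-3/2)·1^n + (4)·2^n + (1/2)·(-1)^n.
At n = 11: a_11 = 8190.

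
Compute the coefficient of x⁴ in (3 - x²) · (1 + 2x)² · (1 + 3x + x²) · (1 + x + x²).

86

(3 - x²) has coefficients 3,0,-1 for degrees 0…2.
(1 + 2x)² has coefficients 1,4,4,0,0 for degrees 0…4.
Multiplying by (1 + 3x + x²) gives running coefficients 1,7,17,16,4 for degrees 0…4.
Finally multiplying by (1 + x + x²), the product of all factors after the first has coefficients 1,8,25,40,37 for degrees 0…4.
[x⁴] = 3·37 − 1·25 = 86.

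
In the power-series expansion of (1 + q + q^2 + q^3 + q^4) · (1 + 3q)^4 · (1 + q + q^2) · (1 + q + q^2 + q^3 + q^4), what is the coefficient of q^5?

1534

(1 + q + q^2 + q^3 + q^4) has coefficients 1,1,1,1,1 for degrees 0…4.
(1 + 3q)^4 has coefficients 1,12,54,108,81,0 for degrees 0…5.
Multiplying by (1 + q + q^2) gives running coefficients 1,13,67,174,243,189 for degrees 0…5.
Finally multiplying by (1 + q + q^2 + q^3 + q^4), the product of all factors after the first has coefficients 1,14,81,255,498,686 for degrees 0…5.
[q^5] = 1·686 + 1·498 + 1·255 + 1·81 + 1·14 = 1534.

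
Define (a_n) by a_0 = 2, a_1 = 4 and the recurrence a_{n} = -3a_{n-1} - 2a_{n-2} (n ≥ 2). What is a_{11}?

12280

The ordinary generating function has denominator 1 + 3x + 2x^2.
Iterating the recurrence: a_0,…,a_{11} = 2, 4, -16, 40, -88, 184, -376, 760, -1528, 3064, -6136, 12280.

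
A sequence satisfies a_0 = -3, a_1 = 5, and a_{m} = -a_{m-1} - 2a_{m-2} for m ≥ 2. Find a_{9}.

The ordinary generating function has denominator 1 + q + 2q^2.
Iterating the recurrence: a_0,…,a_{9} = -3, 5, 1, -11, 9, 13, -31, 5, 57, -67.

-67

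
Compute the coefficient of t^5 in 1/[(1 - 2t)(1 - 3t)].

665

The denominator gives the recurrence a_n = 5a_(n−1) − 6a_(n−2) for n ≥ 2; the numerator fixes a_0 = 1, a_1 = 5.
Iterating: 1, 5, 19, 65, 211, 665, so a_5 = 665.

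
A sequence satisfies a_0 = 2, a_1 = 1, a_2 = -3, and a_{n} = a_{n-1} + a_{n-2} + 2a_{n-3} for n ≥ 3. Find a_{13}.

1

The ordinary generating function has denominator 1 - q - q^2 - 2q^3.
Iterating the recurrence: a_0,…,a_{13} = 2, 1, -3, 2, 1, -3, 2, 1, -3, 2, 1, -3, 2, 1.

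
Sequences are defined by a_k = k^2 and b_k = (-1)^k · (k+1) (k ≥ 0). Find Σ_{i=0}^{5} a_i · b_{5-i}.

This is [x^5] in the product of the two ordinary generating functions.
Σ = 0·(-6) + 1·5 + 4·(-4) + 9·3 + 16·(-2) + 25·1 = 9.

9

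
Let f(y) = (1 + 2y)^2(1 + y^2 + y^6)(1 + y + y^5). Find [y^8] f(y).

12

(1 + 2y)^2 has coefficients 1,4,4 for degrees 0…2.
(1 + y^2 + y^6) has coefficients 1,0,1,0,0,0,1,0,0 for degrees 0…8.
Finally multiplying by (1 + y + y^5), the product of all factors after the first has coefficients 1,1,1,1,0,1,1,2,0 for degrees 0…8.
[y^8] = 1·0 + 4·2 + 4·1 = 12.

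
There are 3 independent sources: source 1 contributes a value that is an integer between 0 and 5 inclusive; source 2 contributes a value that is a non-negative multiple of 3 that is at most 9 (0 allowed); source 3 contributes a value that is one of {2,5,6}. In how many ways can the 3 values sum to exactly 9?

6

The generating function for the choices is (1 + z + z² + z³ + z⁴ + z⁵)·(1 + z³ + z⁶ + z⁹)·(z² + z⁵ + z⁶); the count is [z⁹].
(1 + z + z² + z³ + z⁴ + z⁵) has coefficients 1,1,1,1,1,1 for degrees 0…5.
(1 + z³ + z⁶ + z⁹) has coefficients 1,0,0,1,0,0,1,0,0,1 for degrees 0…9.
Finally multiplying by (z² + z⁵ + z⁶), the product of all factors after the first has coefficients 0,0,1,0,0,2,1,0,2,1 for degrees 0…9.
[z⁹] = 1·1 + 1·2 + 1·0 + 1·1 + 1·2 + 1·0 = 6.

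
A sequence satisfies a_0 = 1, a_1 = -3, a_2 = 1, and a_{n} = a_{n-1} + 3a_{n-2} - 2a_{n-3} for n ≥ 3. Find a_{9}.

-402

The ordinary generating function has denominator 1 - t - 3t^2 + 2t^3.
Iterating the recurrence: a_0,…,a_{9} = 1, -3, 1, -10, -1, -33, -16, -113, -95, -402.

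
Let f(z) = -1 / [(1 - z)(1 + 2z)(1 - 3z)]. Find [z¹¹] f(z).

Partial fractions give a closed form: a_n = (1/6)·1^n + (-4/15)·(-2)^n + (-9/10)·3^n.
At n = 11: a_11 = -158886.

-158886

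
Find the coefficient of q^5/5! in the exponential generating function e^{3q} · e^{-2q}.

The EGF product rule gives c_5 = Σ_{k_1+k_2=5} C(5; k_1,k_2) · ∏ g_i(k_i), where e^{3q} gives (3)^k; e^{-2q} gives (-2)^k.
g_1(k) for k = 0…5: 1, 3, 9, 27, 81, 243.
g_2(k) for k = 0…5: 1, -2, 4, -8, 16, -32.
c_5 = Σ_k C(5,k)·g_1(k)·g_2(5−k) = 1·1·(-32) + 5·3·16 + 10·9·(-8) + 10·27·4 + 5·81·(-2) + 1·243·1 = −32 + 240 − 720 + 1080 − 810 + 243 = 1.

1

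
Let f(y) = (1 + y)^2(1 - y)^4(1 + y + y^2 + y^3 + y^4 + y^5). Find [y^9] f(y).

(1 + y)^2 has coefficients 1,2,1 for degrees 0…2.
(1 - y)^4 has coefficients 1,-4,6,-4,1,0,0,0,0,0 for degrees 0…9.
Finally multiplying by (1 + y + y^2 + y^3 + y^4 + y^5), the product of all factors after the first has coefficients 1,-3,3,-1,0,0,-1,3,-3,1 for degrees 0…9.
[y^9] = 1·1 + 2·(-3) + 1·3 = -2.

-2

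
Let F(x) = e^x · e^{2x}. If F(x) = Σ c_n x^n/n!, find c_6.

The EGF product rule gives c_6 = Σ_{k_1+k_2=6} C(6; k_1,k_2) · ∏ g_i(k_i), where e^x gives (1)^k; e^{2x} gives (2)^k.
g_1(k) for k = 0…6: 1, 1, 1, 1, 1, 1, 1.
g_2(k) for k = 0…6: 1, 2, 4, 8, 16, 32, 64.
c_6 = Σ_k C(6,k)·g_1(k)·g_2(6−k) = 1·1·64 + 6·1·32 + 15·1·16 + 20·1·8 + 15·1·4 + 6·1·2 + 1·1·1 = 64 + 192 + 240 + 160 + 60 + 12 + 1 = 729.

729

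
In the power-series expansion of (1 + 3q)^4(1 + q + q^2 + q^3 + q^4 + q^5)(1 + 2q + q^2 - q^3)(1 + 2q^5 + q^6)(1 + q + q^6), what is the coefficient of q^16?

(1 + 3q)^4 has coefficients 1,12,54,108,81 for degrees 0…4.
(1 + q + q^2 + q^3 + q^4 + q^5) has coefficients 1,1,1,1,1,1,0,0,0,0,0,0,0,0,0,0,0 for degrees 0…16.
Multiplying by (1 + 2q + q^2 - q^3) gives running coefficients 1,3,4,3,3,3,2,0,-1,0,0,0,0,0,0,0,0 for degrees 0…16.
Multiplying by (1 + 2q^5 + q^6) gives running coefficients 1,3,4,3,3,5,9,11,9,9,9,7,2,-2,-1,0,0 for degrees 0…16.
Finally multiplying by (1 + q + q^6), the product of all factors after the first has coefficients 1,4,7,7,6,8,15,23,24,21,21,21,18,11,6,8,9 for degrees 0…16.
[q^16] = 1·9 + 12·8 + 54·6 + 108·11 + 81·18 = 3075.

3075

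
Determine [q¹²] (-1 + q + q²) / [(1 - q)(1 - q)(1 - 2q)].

-4108

The denominator gives the recurrence a_n = 4a_(n−1) − 5a_(n−2) + 2a_(n−3) for n ≥ 3; the numerator fixes a_0 = -1, a_1 = -3, a_2 = -6.
Iterating: -1, -3, -6, -11, -20, -37, -70, -135, -264, -521, -1034, -2059, -4108, so a_12 = -4108.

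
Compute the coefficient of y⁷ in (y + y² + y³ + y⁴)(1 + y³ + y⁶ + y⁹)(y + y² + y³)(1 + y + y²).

(y + y² + y³ + y⁴) has coefficients 0,1,1,1,1 for degrees 0…4.
(1 + y³ + y⁶ + y⁹) has coefficients 1,0,0,1,0,0,1,0 for degrees 0…7.
Multiplying by (y + y² + y³) gives running coefficients 0,1,1,1,1,1,1,1 for degrees 0…7.
Finally multiplying by (1 + y + y²), the product of all factors after the first has coefficients 0,1,2,3,3,3,3,3 for degrees 0…7.
[y⁷] = 1·3 + 1·3 + 1·3 + 1·3 = 12.

12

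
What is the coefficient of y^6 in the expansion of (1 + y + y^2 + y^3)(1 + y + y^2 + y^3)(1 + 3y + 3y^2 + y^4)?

(1 + y + y^2 + y^3) has coefficients 1,1,1,1 for degrees 0…3.
(1 + y + y^2 + y^3) has coefficients 1,1,1,1,0,0,0 for degrees 0…6.
Finally multiplying by (1 + 3y + 3y^2 + y^4), the product of all factors after the first has coefficients 1,4,7,7,7,4,1 for degrees 0…6.
[y^6] = 1·1 + 1·4 + 1·7 + 1·7 = 19.

19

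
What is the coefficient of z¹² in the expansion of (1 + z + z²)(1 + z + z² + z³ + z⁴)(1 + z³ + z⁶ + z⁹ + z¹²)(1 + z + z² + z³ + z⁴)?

25

(1 + z + z²) has coefficients 1,1,1 for degrees 0…2.
(1 + z + z² + z³ + z⁴) has coefficients 1,1,1,1,1,0,0,0,0,0,0,0,0 for degrees 0…12.
Multiplying by (1 + z³ + z⁶ + z⁹ + z¹²) gives running coefficients 1,1,1,2,2,1,2,2,1,2,2,1,2 for degrees 0…12.
Finally multiplying by (1 + z + z² + z³ + z⁴), the product of all factors after the first has coefficients 1,2,3,5,7,7,8,9,8,8,9,8,8 for degrees 0…12.
[z¹²] = 1·8 + 1·8 + 1·9 = 25.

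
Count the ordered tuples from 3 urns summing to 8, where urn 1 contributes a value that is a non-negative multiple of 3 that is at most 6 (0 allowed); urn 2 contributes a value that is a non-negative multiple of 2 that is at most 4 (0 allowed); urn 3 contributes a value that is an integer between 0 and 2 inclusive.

The generating function for the choices is (1 + y³ + y⁶)·(1 + y² + y⁴)·(1 + y + y²); the count is [y⁸].
(1 + y³ + y⁶) has coefficients 1,0,0,1,0,0,1 for degrees 0…6.
(1 + y² + y⁴) has coefficients 1,0,1,0,1,0,0,0,0 for degrees 0…8.
Finally multiplying by (1 + y + y²), the product of all factors after the first has coefficients 1,1,2,1,2,1,1,0,0 for degrees 0…8.
[y⁸] = 1·0 + 1·1 + 1·2 = 3.

3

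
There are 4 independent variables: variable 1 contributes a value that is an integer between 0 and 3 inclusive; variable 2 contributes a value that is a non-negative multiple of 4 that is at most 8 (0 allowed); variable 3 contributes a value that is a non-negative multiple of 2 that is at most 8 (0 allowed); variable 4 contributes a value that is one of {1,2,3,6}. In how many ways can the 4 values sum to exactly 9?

15

The generating function for the choices is (1 + x + x^2 + x^3)·(1 + x^4 + x^8)·(1 + x^2 + x^4 + x^6 + x^8)·(x + x^2 + x^3 + x^6); the count is [x^9].
(1 + x + x^2 + x^3) has coefficients 1,1,1,1 for degrees 0…3.
(1 + x^4 + x^8) has coefficients 1,0,0,0,1,0,0,0,1,0 for degrees 0…9.
Multiplying by (1 + x^2 + x^4 + x^6 + x^8) gives running coefficients 1,0,1,0,2,0,2,0,3,0 for degrees 0…9.
Finally multiplying by (x + x^2 + x^3 + x^6), the product of all factors after the first has coefficients 0,1,1,2,1,3,3,4,3,5 for degrees 0…9.
[x^9] = 1·5 + 1·3 + 1·4 + 1·3 = 15.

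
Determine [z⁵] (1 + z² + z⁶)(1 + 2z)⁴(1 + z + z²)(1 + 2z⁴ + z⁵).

131

(1 + z² + z⁶) has coefficients 1,0,1,0,0,0 for degrees 0…5.
(1 + 2z)⁴ has coefficients 1,8,24,32,16,0 for degrees 0…5.
Multiplying by (1 + z + z²) gives running coefficients 1,9,33,64,72,48 for degrees 0…5.
Finally multiplying by (1 + 2z⁴ + z⁵), the product of all factors after the first has coefficients 1,9,33,64,74,67 for degrees 0…5.
[z⁵] = 1·67 + 1·64 = 131.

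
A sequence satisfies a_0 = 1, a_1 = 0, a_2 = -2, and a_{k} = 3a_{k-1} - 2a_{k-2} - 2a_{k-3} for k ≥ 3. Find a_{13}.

The ordinary generating function has denominator 1 - 3q + 2q^2 + 2q^3.
Iterating the recurrence: a_0,…,a_{13} = 1, 0, -2, -8, -20, -40, -64, -72, -8, 248, 904, 2232, 4392, 6904.

6904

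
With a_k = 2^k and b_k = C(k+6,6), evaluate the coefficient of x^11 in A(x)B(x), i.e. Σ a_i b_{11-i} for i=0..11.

The convolution is the x^11 coefficient of A(x)B(x).
Σ = 1·12376 + 2·8008 + 4·5005 + 8·3003 + 16·1716 + 32·924 + 64·462 + 128·210 + 256·84 + 512·28 + 1024·7 + 2048·1 = 230964.

230964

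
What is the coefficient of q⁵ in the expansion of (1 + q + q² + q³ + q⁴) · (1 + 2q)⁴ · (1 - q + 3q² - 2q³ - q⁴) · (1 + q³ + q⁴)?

(1 + q + q² + q³ + q⁴) has coefficients 1,1,1,1,1 for degrees 0…4.
(1 + 2q)⁴ has coefficients 1,8,24,32,16,0 for degrees 0…5.
Multiplying by (1 - q + 3q² - 2q³ - q⁴) gives running coefficients 1,7,19,30,39,24 for degrees 0…5.
Finally multiplying by (1 + q³ + q⁴), the product of all factors after the first has coefficients 1,7,19,31,47,50 for degrees 0…5.
[q⁵] = 1·50 + 1·47 + 1·31 + 1·19 + 1·7 = 154.

154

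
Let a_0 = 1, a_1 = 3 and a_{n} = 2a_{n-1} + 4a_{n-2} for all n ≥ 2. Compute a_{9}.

The ordinary generating function has denominator 1 - 2y - 4y^2.
Iterating the recurrence: a_0,…,a_{9} = 1, 3, 10, 32, 104, 336, 1088, 3520, 11392, 36864.

36864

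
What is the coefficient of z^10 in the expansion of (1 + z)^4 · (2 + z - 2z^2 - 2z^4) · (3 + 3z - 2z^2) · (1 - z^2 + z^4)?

-65

(1 + z)^4 has coefficients 1,4,6,4,1 for degrees 0…4.
(2 + z - 2z^2 - 2z^4) has coefficients 2,1,-2,0,-2,0,0,0,0,0,0 for degrees 0…10.
Multiplying by (3 + 3z - 2z^2) gives running coefficients 6,9,-7,-8,-2,-6,4,0,0,0,0 for degrees 0…10.
Finally multiplying by (1 - z^2 + z^4), the product of all factors after the first has coefficients 6,9,-13,-17,11,11,-1,-2,-6,-6,4 for degrees 0…10.
[z^10] = 1·4 + 4·(-6) + 6·(-6) + 4·(-2) + 1·(-1) = -65.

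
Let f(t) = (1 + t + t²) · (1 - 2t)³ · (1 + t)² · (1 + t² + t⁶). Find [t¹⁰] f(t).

(1 + t + t²) has coefficients 1,1,1 for degrees 0…2.
(1 - 2t)³ has coefficients 1,-6,12,-8,0,0,0,0,0,0,0 for degrees 0…10.
Multiplying by (1 + t)² gives running coefficients 1,-4,1,10,-4,-8,0,0,0,0,0 for degrees 0…10.
Finally multiplying by (1 + t² + t⁶), the product of all factors after the first has coefficients 1,-4,2,6,-3,2,-3,-12,1,10,-4 for degrees 0…10.
[t¹⁰] = 1·(-4) + 1·10 + 1·1 = 7.

7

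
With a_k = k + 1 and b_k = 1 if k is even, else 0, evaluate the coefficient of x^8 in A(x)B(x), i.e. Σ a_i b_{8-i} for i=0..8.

25

This is [x^8] in the product of the two ordinary generating functions.
Σ = 1·1 + 2·0 + 3·1 + 4·0 + 5·1 + 6·0 + 7·1 + 8·0 + 9·1 = 25.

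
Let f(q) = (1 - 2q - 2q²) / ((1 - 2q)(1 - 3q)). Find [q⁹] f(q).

7073

The denominator gives the recurrence a_n = 5a_(n−1) − 6a_(n−2) for n ≥ 3; the numerator fixes a_0 = 1, a_1 = 3, a_2 = 7.
Iterating: 1, 3, 7, 17, 43, 113, 307, 857, 2443, 7073, so a_9 = 7073.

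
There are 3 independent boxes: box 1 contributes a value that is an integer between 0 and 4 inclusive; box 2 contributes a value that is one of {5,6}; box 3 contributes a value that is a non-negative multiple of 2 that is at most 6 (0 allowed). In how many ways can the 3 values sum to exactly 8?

The generating function for the choices is (1 + x + x^2 + x^3 + x^4)·(x^5 + x^6)·(1 + x^2 + x^4 + x^6); the count is [x^8].
(1 + x + x^2 + x^3 + x^4) has coefficients 1,1,1,1,1 for degrees 0…4.
(x^5 + x^6) has coefficients 0,0,0,0,0,1,1,0,0 for degrees 0…8.
Finally multiplying by (1 + x^2 + x^4 + x^6), the product of all factors after the first has coefficients 0,0,0,0,0,1,1,1,1 for degrees 0…8.
[x^8] = 1·1 + 1·1 + 1·1 + 1·1 + 1·0 = 4.

4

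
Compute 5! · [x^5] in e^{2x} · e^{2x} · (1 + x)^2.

4864

The EGF product rule gives c_5 = Σ_{k_1+k_2+k_3=5} C(5; k_1,k_2,k_3) · ∏ g_i(k_i), where e^{2x} gives (2)^k; e^{2x} gives (2)^k; (1+x)^2 gives the falling factorial (2)_k.
g_1(k) for k = 0…5: 1, 2, 4, 8, 16, 32.
g_2(k) for k = 0…5: 1, 2, 4, 8, 16, 32.
g_3(k) for k = 0…5: 1, 2, 2, 0, 0, 0.
First combine the last two factors: h(k) = Σ_j C(k,j)·g_2(j)·g_3(k−j) for k = 0…5: 1, 4, 14, 44, 128, 352.
c_5 = Σ_k C(5,k)·g_1(k)·h(5−k) = 1·1·352 + 5·2·128 + 10·4·44 + 10·8·14 + 5·16·4 + 1·32·1 = 352 + 1280 + 1760 + 1120 + 320 + 32 = 4864.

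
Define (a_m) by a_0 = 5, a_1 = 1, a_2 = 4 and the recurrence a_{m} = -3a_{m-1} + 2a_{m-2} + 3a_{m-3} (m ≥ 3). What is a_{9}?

3730

The ordinary generating function has denominator 1 + 3y - 2y^2 - 3y^3.
Iterating the recurrence: a_0,…,a_{9} = 5, 1, 4, 5, -4, 34, -95, 341, -1111, 3730.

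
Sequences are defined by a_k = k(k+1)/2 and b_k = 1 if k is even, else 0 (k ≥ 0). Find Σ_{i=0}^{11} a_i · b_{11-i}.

161

This is [x^11] in the product of the two ordinary generating functions.
Σ = 0·0 + 1·1 + 3·0 + 6·1 + 10·0 + 15·1 + 21·0 + 28·1 + 36·0 + 45·1 + 55·0 + 66·1 = 161.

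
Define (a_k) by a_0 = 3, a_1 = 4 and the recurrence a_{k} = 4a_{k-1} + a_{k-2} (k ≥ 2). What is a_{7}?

25768

The ordinary generating function has denominator 1 - 4z - z^2.
Iterating the recurrence: a_0,…,a_{7} = 3, 4, 19, 80, 339, 1436, 6083, 25768.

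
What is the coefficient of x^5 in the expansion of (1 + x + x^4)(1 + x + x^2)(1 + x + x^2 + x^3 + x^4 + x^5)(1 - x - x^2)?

(1 + x + x^4) has coefficients 1,1,0,0,1 for degrees 0…4.
(1 + x + x^2) has coefficients 1,1,1,0,0,0 for degrees 0…5.
Multiplying by (1 + x + x^2 + x^3 + x^4 + x^5) gives running coefficients 1,2,3,3,3,3 for degrees 0…5.
Finally multiplying by (1 - x - x^2), the product of all factors after the first has coefficients 1,1,0,-2,-3,-3 for degrees 0…5.
[x^5] = 1·(-3) + 1·(-3) + 1·1 = -5.

-5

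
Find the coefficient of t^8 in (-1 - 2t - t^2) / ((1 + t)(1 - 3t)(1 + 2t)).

-5300

Partial fractions give a closed form: a_n = (-4/5)·3^n + (-1/5)·(-2)^n.
At n = 8: a_8 = -5300.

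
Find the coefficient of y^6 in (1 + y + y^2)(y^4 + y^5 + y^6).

3

(1 + y + y^2) has coefficients 1,1,1 for degrees 0…2.
(y^4 + y^5 + y^6) has coefficients 0,0,0,0,1,1,1 for degrees 0…6.
[y^6] = 1·1 + 1·1 + 1·1 = 3.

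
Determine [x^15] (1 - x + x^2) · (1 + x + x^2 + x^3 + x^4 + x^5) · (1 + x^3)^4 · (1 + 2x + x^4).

(1 - x + x^2) has coefficients 1,-1,1 for degrees 0…2.
(1 + x + x^2 + x^3 + x^4 + x^5) has coefficients 1,1,1,1,1,1,0,0,0,0,0,0,0,0,0,0 for degrees 0…15.
Multiplying by (1 + x^3)^4 gives running coefficients 1,1,1,5,5,5,10,10,10,10,10,10,5,5,5,1 for degrees 0…15.
Finally multiplying by (1 + 2x + x^4), the product of all factors after the first has coefficients 1,3,3,7,16,16,21,35,35,35,40,40,35,25,25,21 for degrees 0…15.
[x^15] = 1·21 − 1·25 + 1·25 = 21.

21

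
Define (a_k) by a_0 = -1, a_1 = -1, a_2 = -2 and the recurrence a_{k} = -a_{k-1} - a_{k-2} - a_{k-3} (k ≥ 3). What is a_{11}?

4

The ordinary generating function has denominator 1 + q + q^2 + q^3.
Iterating the recurrence: a_0,…,a_{11} = -1, -1, -2, 4, -1, -1, -2, 4, -1, -1, -2, 4.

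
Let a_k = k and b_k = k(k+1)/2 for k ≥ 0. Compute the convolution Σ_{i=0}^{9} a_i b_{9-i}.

330

Write out a_i and b_{9-i} for i = 0,…,9 and sum the products.
Σ = 0·45 + 1·36 + 2·28 + 3·21 + 4·15 + 5·10 + 6·6 + 7·3 + 8·1 + 9·0 = 330.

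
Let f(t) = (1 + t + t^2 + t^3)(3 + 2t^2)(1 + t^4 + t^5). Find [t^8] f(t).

(1 + t + t^2 + t^3) has coefficients 1,1,1,1 for degrees 0…3.
(3 + 2t^2) has coefficients 3,0,2,0,0,0,0,0,0 for degrees 0…8.
Finally multiplying by (1 + t^4 + t^5), the product of all factors after the first has coefficients 3,0,2,0,3,3,2,2,0 for degrees 0…8.
[t^8] = 1·0 + 1·2 + 1·2 + 1·3 = 7.

7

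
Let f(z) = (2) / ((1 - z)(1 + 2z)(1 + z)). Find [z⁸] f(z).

Partial fractions give a closed form: a_n = (1/3)·1^n + (8/3)·(-2)^n + (-1)·(-1)^n.
At n = 8: a_8 = 682.

682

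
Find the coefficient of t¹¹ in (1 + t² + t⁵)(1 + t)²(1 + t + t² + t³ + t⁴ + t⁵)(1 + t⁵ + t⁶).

22

(1 + t² + t⁵) has coefficients 1,0,1,0,0,1 for degrees 0…5.
(1 + t)² has coefficients 1,2,1,0,0,0,0,0,0,0,0,0 for degrees 0…11.
Multiplying by (1 + t + t² + t³ + t⁴ + t⁵) gives running coefficients 1,3,4,4,4,4,3,1,0,0,0,0 for degrees 0…11.
Finally multiplying by (1 + t⁵ + t⁶), the product of all factors after the first has coefficients 1,3,4,4,4,5,7,8,8,8,8,7 for degrees 0…11.
[t¹¹] = 1·7 + 1·8 + 1·7 = 22.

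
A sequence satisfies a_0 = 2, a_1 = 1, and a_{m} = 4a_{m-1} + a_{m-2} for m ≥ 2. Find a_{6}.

1902

The ordinary generating function has denominator 1 - 4t - t^2.
Iterating the recurrence: a_0,…,a_{6} = 2, 1, 6, 25, 106, 449, 1902.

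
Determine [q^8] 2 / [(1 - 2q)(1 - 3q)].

Partial fractions give a closed form: a_n = (-4)·2^n + (6)·3^n.
At n = 8: a_8 = 38342.

38342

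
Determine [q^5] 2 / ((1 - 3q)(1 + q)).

Partial fractions give a closed form: a_n = (3/2)·3^n + (1/2)·(-1)^n.
At n = 5: a_5 = 364.

364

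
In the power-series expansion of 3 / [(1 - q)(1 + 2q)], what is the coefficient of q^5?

Partial fractions give a closed form: a_n = (1)·1^n + (2)·(-2)^n.
At n = 5: a_5 = -63.

-63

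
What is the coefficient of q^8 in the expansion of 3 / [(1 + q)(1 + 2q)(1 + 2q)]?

12291

The denominator gives the recurrence a_n = −5a_(n−1) − 8a_(n−2) − 4a_(n−3) for n ≥ 3; the numerator fixes a_0 = 3, a_1 = -15, a_2 = 51.
Iterating: 3, -15, 51, -147, 387, -963, 2307, -5379, 12291, so a_8 = 12291.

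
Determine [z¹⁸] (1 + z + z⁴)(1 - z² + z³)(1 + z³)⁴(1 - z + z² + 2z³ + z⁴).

(1 + z + z⁴) has coefficients 1,1,0,0,1 for degrees 0…4.
(1 - z² + z³) has coefficients 1,0,-1,1,0,0,0,0,0,0,0,0,0,0,0,0,0,0,0 for degrees 0…18.
Multiplying by (1 + z³)⁴ gives running coefficients 1,0,-1,5,0,-4,10,0,-6,10,0,-4,5,0,-1,1,0,0,0 for degrees 0…18.
Finally multiplying by (1 - z + z² + 2z³ + z⁴), the product of all factors after the first has coefficients 1,-1,0,8,-5,-1,23,-9,-4,32,-6,-6,23,1,-4,8,3,-1,1 for degrees 0…18.
[z¹⁸] = 1·1 + 1·(-1) + 1·(-4) = -4.

-4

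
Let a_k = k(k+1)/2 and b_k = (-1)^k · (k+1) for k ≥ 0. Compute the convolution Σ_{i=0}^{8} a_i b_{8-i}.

10

Write out a_i and b_{8-i} for i = 0,…,8 and sum the products.
Σ = 0·9 + 1·(-8) + 3·7 + 6·(-6) + 10·5 + 15·(-4) + 21·3 + 28·(-2) + 36·1 = 10.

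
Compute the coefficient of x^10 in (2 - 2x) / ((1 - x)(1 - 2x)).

2048

The denominator gives the recurrence a_n = 3a_(n−1) − 2a_(n−2) for n ≥ 3; the numerator fixes a_0 = 2, a_1 = 4, a_2 = 8.
Iterating: 2, 4, 8, 16, 32, 64, 128, 256, 512, 1024, 2048, so a_10 = 2048.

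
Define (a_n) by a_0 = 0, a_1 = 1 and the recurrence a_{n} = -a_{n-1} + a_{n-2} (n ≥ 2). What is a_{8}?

-21

The ordinary generating function has denominator 1 + t - t^2.
Iterating the recurrence: a_0,…,a_{8} = 0, 1, -1, 2, -3, 5, -8, 13, -21.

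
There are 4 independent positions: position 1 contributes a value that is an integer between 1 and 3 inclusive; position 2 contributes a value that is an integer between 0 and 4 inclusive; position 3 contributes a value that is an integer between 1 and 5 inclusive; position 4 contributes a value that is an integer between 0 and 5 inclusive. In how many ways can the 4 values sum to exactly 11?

55

The generating function for the choices is (x + x² + x³)·(1 + x + x² + x³ + x⁴)·(x + x² + x³ + x⁴ + x⁵)·(1 + x + x² + x³ + x⁴ + x⁵); the count is [x¹¹].
(x + x² + x³) has coefficients 0,1,1,1 for degrees 0…3.
(1 + x + x² + x³ + x⁴) has coefficients 1,1,1,1,1,0,0,0,0,0,0,0 for degrees 0…11.
Multiplying by (x + x² + x³ + x⁴ + x⁵) gives running coefficients 0,1,2,3,4,5,4,3,2,1,0,0 for degrees 0…11.
Finally multiplying by (1 + x + x² + x³ + x⁴ + x⁵), the product of all factors after the first has coefficients 0,1,3,6,10,15,19,21,21,19,15,10 for degrees 0…11.
[x¹¹] = 1·15 + 1·19 + 1·21 = 55.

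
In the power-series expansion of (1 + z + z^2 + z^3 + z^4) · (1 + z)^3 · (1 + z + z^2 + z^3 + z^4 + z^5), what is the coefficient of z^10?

(1 + z + z^2 + z^3 + z^4) has coefficients 1,1,1,1,1 for degrees 0…4.
(1 + z)^3 has coefficients 1,3,3,1,0,0,0,0,0,0,0 for degrees 0…10.
Finally multiplying by (1 + z + z^2 + z^3 + z^4 + z^5), the product of all factors after the first has coefficients 1,4,7,8,8,8,7,4,1,0,0 for degrees 0…10.
[z^10] = 1·0 + 1·0 + 1·1 + 1·4 + 1·7 = 12.

12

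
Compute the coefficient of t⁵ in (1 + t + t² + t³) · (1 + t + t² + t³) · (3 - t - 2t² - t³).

(1 + t + t² + t³) has coefficients 1,1,1,1 for degrees 0…3.
(1 + t + t² + t³) has coefficients 1,1,1,1,0,0 for degrees 0…5.
Finally multiplying by (3 - t - 2t² - t³), the product of all factors after the first has coefficients 3,2,0,-1,-4,-3 for degrees 0…5.
[t⁵] = 1·(-3) + 1·(-4) + 1·(-1) + 1·0 = -8.

-8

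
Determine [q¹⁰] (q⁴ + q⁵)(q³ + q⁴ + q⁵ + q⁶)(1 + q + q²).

6

(q⁴ + q⁵) has coefficients 0,0,0,0,1,1 for degrees 0…5.
(q³ + q⁴ + q⁵ + q⁶) has coefficients 0,0,0,1,1,1,1,0,0,0,0 for degrees 0…10.
Finally multiplying by (1 + q + q²), the product of all factors after the first has coefficients 0,0,0,1,2,3,3,2,1,0,0 for degrees 0…10.
[q¹⁰] = 1·3 + 1·3 = 6.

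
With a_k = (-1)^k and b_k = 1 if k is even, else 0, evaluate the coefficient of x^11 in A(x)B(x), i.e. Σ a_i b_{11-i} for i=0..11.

-6

This is [x^11] in the product of the two ordinary generating functions.
Σ = 1·0 − 1·1 + 1·0 − 1·1 + 1·0 − 1·1 + 1·0 − 1·1 + 1·0 − 1·1 + 1·0 − 1·1 = -6.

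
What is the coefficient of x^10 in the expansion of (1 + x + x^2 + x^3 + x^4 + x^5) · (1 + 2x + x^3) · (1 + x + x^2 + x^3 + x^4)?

(1 + x + x^2 + x^3 + x^4 + x^5) has coefficients 1,1,1,1,1,1 for degrees 0…5.
(1 + 2x + x^3) has coefficients 1,2,0,1,0,0,0,0,0,0,0 for degrees 0…10.
Finally multiplying by (1 + x + x^2 + x^3 + x^4), the product of all factors after the first has coefficients 1,3,3,4,4,3,1,1,0,0,0 for degrees 0…10.
[x^10] = 1·0 + 1·0 + 1·0 + 1·1 + 1·1 + 1·3 = 5.

5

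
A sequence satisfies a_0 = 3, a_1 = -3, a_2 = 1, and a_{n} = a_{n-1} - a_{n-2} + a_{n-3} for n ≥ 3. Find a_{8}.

3

The ordinary generating function has denominator 1 - q + q^2 - q^3.
Iterating the recurrence: a_0,…,a_{8} = 3, -3, 1, 7, 3, -3, 1, 7, 3.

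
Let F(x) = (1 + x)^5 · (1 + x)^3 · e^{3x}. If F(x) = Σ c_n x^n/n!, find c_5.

80763

The EGF product rule gives c_5 = Σ_{k_1+k_2+k_3=5} C(5; k_1,k_2,k_3) · ∏ g_i(k_i), where (1+x)^5 gives the falling factorial (5)_k; (1+x)^3 gives the falling factorial (3)_k; e^{3x} gives (3)^k.
g_1(k) for k = 0…5: 1, 5, 20, 60, 120, 120.
g_2(k) for k = 0…5: 1, 3, 6, 6, 0, 0.
g_3(k) for k = 0…5: 1, 3, 9, 27, 81, 243.
First combine the last two factors: h(k) = Σ_j C(k,j)·g_2(j)·g_3(k−j) for k = 0…5: 1, 6, 33, 168, 801, 3618.
c_5 = Σ_k C(5,k)·g_1(k)·h(5−k) = 1·1·3618 + 5·5·801 + 10·20·168 + 10·60·33 + 5·120·6 + 1·120·1 = 3618 + 20025 + 33600 + 19800 + 3600 + 120 = 80763.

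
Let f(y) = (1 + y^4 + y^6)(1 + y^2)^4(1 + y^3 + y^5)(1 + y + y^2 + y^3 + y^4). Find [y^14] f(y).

(1 + y^4 + y^6) has coefficients 1,0,0,0,1,0,1 for degrees 0…6.
(1 + y^2)^4 has coefficients 1,0,4,0,6,0,4,0,1,0,0,0,0,0,0 for degrees 0…14.
Multiplying by (1 + y^3 + y^5) gives running coefficients 1,0,4,1,6,5,4,10,1,10,0,5,0,1,0 for degrees 0…14.
Finally multiplying by (1 + y + y^2 + y^3 + y^4), the product of all factors after the first has coefficients 1,1,5,6,12,16,20,26,26,30,25,26,16,16,6 for degrees 0…14.
[y^14] = 1·6 + 1·25 + 1·26 = 57.

57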